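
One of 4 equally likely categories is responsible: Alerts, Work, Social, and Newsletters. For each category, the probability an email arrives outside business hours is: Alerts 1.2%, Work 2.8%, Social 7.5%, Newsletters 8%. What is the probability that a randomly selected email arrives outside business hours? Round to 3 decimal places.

Since the prior is uniform, the posterior is proportional to the likelihood:
  Alerts: 0.012
  Work: 0.028
  Social: 0.075
  Newsletters: 0.08
P(off-hours) = (1/4) × (0.012 + 0.028 + 0.075 + 0.08) = 0.195/4 ≈ 0.049.

0.049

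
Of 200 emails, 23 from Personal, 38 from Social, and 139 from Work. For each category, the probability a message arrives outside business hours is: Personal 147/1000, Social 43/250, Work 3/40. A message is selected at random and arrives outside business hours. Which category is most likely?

Work

Unnormalized posteriors (prior × likelihood):
  Personal: 0.115 × 0.147 = 0.016905
  Social: 0.19 × 0.172 = 0.03268
  Work: 0.695 × 0.075 = 0.052125
Total = 0.10171.
Largest term belongs to Work, so Work is most probable.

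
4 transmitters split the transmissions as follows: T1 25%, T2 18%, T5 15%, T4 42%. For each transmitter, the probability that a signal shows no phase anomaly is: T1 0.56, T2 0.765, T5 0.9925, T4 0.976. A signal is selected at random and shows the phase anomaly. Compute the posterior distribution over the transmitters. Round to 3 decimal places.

T1 0.673, T2 0.259, T5 0.007, T4 0.062

Taking complements, P(anomaly | each) = T1 0.44, T2 0.235, T5 0.0075, T4 0.024.
Prior × likelihood for each hypothesis:
  T1: 0.25 × 0.44 = 0.11
  T2: 0.18 × 0.235 = 0.0423
  T5: 0.15 × 0.0075 = 0.001125
  T4: 0.42 × 0.024 = 0.01008
Sum = 0.163505.
P(T1 | anomaly) = 0.11/0.163505 ≈ 0.673
P(T2 | anomaly) = 0.0423/0.163505 ≈ 0.259
P(T5 | anomaly) = 0.001125/0.163505 ≈ 0.007
P(T4 | anomaly) = 0.01008/0.163505 ≈ 0.062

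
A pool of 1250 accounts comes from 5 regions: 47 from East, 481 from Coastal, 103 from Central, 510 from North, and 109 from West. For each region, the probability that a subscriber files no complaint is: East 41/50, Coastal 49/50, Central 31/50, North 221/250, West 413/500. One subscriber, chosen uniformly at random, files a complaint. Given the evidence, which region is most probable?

Taking complements, P(complaint | each) = East 0.18, Coastal 0.02, Central 0.38, North 0.116, West 0.174.
Prior × likelihood for each hypothesis:
  East: 0.0376 × 0.18 = 0.006768
  Coastal: 0.3848 × 0.02 = 0.007696
  Central: 0.0824 × 0.38 = 0.031312
  North: 0.408 × 0.116 = 0.047328
  West: 0.0872 × 0.174 = 0.0151728
Sum = 0.1082768.
Largest term belongs to North, so North is most probable.

North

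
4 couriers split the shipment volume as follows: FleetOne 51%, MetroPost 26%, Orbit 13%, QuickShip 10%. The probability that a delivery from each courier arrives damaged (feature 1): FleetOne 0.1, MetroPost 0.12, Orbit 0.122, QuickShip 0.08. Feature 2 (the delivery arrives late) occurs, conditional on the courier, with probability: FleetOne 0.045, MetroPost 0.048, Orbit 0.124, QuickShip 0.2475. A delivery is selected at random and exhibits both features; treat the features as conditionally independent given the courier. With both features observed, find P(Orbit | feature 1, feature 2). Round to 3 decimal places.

0.254

Compute prior × likelihood for every hypothesis:
  FleetOne: 0.51 × 0.1 × 0.045 = 0.002295
  MetroPost: 0.26 × 0.12 × 0.048 = 0.0014976
  Orbit: 0.13 × 0.122 × 0.124 = 0.00196664
  QuickShip: 0.1 × 0.08 × 0.2475 = 0.00198
Sum = 0.00773924.
P(Orbit | evidence) = 0.00196664 / 0.00773924 ≈ 0.254.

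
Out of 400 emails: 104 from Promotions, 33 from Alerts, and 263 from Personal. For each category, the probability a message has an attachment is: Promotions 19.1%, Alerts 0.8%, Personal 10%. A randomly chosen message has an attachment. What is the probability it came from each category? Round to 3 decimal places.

Promotions 0.428, Alerts 0.006, Personal 0.566

Prior × likelihood for each hypothesis:
  Promotions: 0.26 × 0.191 = 0.04966
  Alerts: 0.0825 × 0.008 = 0.00066
  Personal: 0.6575 × 0.1 = 0.06575
Normalizing constant = 0.11607.
P(Promotions | attachment) = 0.04966/0.11607 ≈ 0.428
P(Alerts | attachment) = 0.00066/0.11607 ≈ 0.006
P(Personal | attachment) = 0.06575/0.11607 ≈ 0.566
(Check: 0.428+0.006+0.566 = 1.000.)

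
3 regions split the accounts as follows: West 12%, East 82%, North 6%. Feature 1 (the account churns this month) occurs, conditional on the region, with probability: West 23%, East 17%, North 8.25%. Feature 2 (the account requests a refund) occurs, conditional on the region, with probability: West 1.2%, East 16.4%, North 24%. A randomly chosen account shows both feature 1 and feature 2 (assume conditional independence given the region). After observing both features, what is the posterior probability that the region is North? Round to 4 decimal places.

0.0487

By Bayes' rule, posterior ∝ prior × likelihood:
  West: 0.12 × 0.23 × 0.012 = 0.0003312
  East: 0.82 × 0.17 × 0.164 = 0.0228616
  North: 0.06 × 0.0825 × 0.24 = 0.001188
Sum = 0.0243808.
P(North | evidence) = 0.001188 / 0.0243808 ≈ 0.0487.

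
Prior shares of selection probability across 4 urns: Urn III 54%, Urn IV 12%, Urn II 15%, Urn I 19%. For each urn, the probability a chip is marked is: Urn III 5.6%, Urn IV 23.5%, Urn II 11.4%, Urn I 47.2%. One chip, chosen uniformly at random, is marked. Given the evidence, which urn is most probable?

Urn I

By Bayes' rule, posterior ∝ prior × likelihood:
  Urn III: 0.54 × 0.056 = 0.03024
  Urn IV: 0.12 × 0.235 = 0.0282
  Urn II: 0.15 × 0.114 = 0.0171
  Urn I: 0.19 × 0.472 = 0.08968
Normalizing constant = 0.16522.
Largest term belongs to Urn I, so Urn I is most probable.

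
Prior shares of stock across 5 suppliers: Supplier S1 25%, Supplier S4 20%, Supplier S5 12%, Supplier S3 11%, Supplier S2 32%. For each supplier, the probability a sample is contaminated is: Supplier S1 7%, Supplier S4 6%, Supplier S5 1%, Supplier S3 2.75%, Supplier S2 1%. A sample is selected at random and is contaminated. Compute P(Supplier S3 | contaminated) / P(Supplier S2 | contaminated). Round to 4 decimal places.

By Bayes' rule, posterior ∝ prior × likelihood:
  Supplier S1: 0.25 × 0.07 = 0.0175
  Supplier S4: 0.2 × 0.06 = 0.012
  Supplier S5: 0.12 × 0.01 = 0.0012
  Supplier S3: 0.11 × 0.0275 = 0.003025
  Supplier S2: 0.32 × 0.01 = 0.0032
Total = 0.036925.
The ratio is 0.003025 / 0.0032 (the normalizer cancels) = 0.9453.

0.9453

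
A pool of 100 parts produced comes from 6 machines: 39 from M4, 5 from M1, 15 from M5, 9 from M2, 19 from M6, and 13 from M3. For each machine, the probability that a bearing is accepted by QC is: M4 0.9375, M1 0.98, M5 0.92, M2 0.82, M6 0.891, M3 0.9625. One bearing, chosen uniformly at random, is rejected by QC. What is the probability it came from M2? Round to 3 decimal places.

0.205

Taking complements, P(rejected | each) = M4 0.0625, M1 0.02, M5 0.08, M2 0.18, M6 0.109, M3 0.0375.
By Bayes' rule, posterior ∝ prior × likelihood:
  M4: 0.39 × 0.0625 = 0.024375
  M1: 0.05 × 0.02 = 0.001
  M5: 0.15 × 0.08 = 0.012
  M2: 0.09 × 0.18 = 0.0162
  M6: 0.19 × 0.109 = 0.02071
  M3: 0.13 × 0.0375 = 0.004875
Total = 0.07916.
P(M2 | evidence) = 0.0162 / 0.07916 ≈ 0.205.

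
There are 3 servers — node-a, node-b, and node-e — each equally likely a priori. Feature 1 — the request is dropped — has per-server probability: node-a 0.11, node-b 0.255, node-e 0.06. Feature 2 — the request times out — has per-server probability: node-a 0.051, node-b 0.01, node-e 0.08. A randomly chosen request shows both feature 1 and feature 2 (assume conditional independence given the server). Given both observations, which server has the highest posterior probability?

With a uniform prior (1/3 each), posterior ∝ likelihood:
  node-a: 0.11 × 0.051 = 0.00561
  node-b: 0.255 × 0.01 = 0.00255
  node-e: 0.06 × 0.08 = 0.0048
Total = 0.01296.
Largest term belongs to node-a, so node-a is most probable.

node-a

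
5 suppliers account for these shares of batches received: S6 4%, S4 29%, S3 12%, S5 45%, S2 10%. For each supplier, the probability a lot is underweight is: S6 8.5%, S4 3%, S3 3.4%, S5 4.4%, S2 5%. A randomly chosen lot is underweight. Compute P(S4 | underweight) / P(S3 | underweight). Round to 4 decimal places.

2.1324

By Bayes' rule, posterior ∝ prior × likelihood:
  S6: 0.04 × 0.085 = 0.0034
  S4: 0.29 × 0.03 = 0.0087
  S3: 0.12 × 0.034 = 0.00408
  S5: 0.45 × 0.044 = 0.0198
  S2: 0.1 × 0.05 = 0.005
Normalizing constant = 0.04098.
The ratio is 0.0087 / 0.00408 (the normalizer cancels) = 2.1324.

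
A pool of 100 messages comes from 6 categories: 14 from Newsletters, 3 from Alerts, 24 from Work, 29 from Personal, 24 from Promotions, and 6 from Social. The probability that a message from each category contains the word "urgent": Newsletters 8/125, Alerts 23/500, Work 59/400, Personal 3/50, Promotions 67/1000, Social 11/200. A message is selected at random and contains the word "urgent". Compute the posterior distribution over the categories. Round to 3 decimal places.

By Bayes' rule, posterior ∝ prior × likelihood:
  Newsletters: 0.14 × 0.064 = 0.00896
  Alerts: 0.03 × 0.046 = 0.00138
  Work: 0.24 × 0.1475 = 0.0354
  Personal: 0.29 × 0.06 = 0.0174
  Promotions: 0.24 × 0.067 = 0.01608
  Social: 0.06 × 0.055 = 0.0033
Total = 0.08252.
P(Newsletters | urgent-flag) = 0.00896/0.08252 ≈ 0.109
P(Alerts | urgent-flag) = 0.00138/0.08252 ≈ 0.017
P(Work | urgent-flag) = 0.0354/0.08252 ≈ 0.429
P(Personal | urgent-flag) = 0.0174/0.08252 ≈ 0.211
P(Promotions | urgent-flag) = 0.01608/0.08252 ≈ 0.195
P(Social | urgent-flag) = 0.0033/0.08252 ≈ 0.040

Newsletters 0.109, Alerts 0.017, Work 0.429, Personal 0.211, Promotions 0.195, Social 0.040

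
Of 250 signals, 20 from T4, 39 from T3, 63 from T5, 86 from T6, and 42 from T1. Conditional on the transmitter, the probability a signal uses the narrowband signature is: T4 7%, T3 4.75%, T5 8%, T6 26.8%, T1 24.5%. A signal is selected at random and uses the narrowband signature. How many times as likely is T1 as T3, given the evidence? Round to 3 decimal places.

5.555

Unnormalized posteriors (prior × likelihood):
  T4: 0.08 × 0.07 = 0.0056
  T3: 0.156 × 0.0475 = 0.00741
  T5: 0.252 × 0.08 = 0.02016
  T6: 0.344 × 0.268 = 0.092192
  T1: 0.168 × 0.245 = 0.04116
Sum = 0.166522.
The ratio is 0.04116 / 0.00741 (the normalizer cancels) = 5.555.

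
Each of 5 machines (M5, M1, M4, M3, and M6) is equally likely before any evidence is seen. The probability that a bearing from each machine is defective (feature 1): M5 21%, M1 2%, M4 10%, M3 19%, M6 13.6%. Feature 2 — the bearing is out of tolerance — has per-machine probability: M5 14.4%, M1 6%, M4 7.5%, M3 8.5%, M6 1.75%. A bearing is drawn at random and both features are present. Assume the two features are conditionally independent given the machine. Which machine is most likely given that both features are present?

M5

Since the prior is uniform, the posterior is proportional to the likelihood:
  M5: 0.21 × 0.144 = 0.03024
  M1: 0.02 × 0.06 = 0.0012
  M4: 0.1 × 0.075 = 0.0075
  M3: 0.19 × 0.085 = 0.01615
  M6: 0.136 × 0.0175 = 0.00238
Normalizing constant = 0.05747.
Largest term belongs to M5, so M5 is most probable.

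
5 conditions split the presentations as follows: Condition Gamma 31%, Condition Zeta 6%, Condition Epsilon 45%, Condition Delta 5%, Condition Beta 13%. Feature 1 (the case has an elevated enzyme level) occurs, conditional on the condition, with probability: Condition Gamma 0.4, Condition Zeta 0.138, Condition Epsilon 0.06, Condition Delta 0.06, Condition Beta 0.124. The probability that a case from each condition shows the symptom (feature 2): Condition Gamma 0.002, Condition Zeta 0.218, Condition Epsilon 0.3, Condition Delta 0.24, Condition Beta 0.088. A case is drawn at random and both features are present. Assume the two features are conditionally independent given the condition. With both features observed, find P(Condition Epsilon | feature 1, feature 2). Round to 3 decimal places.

0.659

Prior × likelihood for each hypothesis:
  Condition Gamma: 0.31 × 0.4 × 0.002 = 0.000248
  Condition Zeta: 0.06 × 0.138 × 0.218 = 0.00180504
  Condition Epsilon: 0.45 × 0.06 × 0.3 = 0.0081
  Condition Delta: 0.05 × 0.06 × 0.24 = 0.00072
  Condition Beta: 0.13 × 0.124 × 0.088 = 0.00141856
Sum = 0.0122916.
P(Condition Epsilon | evidence) = 0.0081 / 0.0122916 ≈ 0.659.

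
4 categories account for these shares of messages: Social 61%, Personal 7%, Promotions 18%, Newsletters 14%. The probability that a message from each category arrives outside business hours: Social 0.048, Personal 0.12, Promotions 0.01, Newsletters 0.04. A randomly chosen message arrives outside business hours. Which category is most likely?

By Bayes' rule, posterior ∝ prior × likelihood:
  Social: 0.61 × 0.048 = 0.02928
  Personal: 0.07 × 0.12 = 0.0084
  Promotions: 0.18 × 0.01 = 0.0018
  Newsletters: 0.14 × 0.04 = 0.0056
Normalizing constant = 0.04508.
Largest term belongs to Social, so Social is most probable.

Social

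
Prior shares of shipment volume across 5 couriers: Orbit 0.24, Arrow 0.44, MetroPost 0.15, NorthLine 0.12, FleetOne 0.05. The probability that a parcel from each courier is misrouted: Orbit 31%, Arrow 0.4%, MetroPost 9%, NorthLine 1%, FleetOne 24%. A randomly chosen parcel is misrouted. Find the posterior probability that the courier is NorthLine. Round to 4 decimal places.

By Bayes' rule, posterior ∝ prior × likelihood:
  Orbit: 0.24 × 0.31 = 0.0744
  Arrow: 0.44 × 0.004 = 0.00176
  MetroPost: 0.15 × 0.09 = 0.0135
  NorthLine: 0.12 × 0.01 = 0.0012
  FleetOne: 0.05 × 0.24 = 0.012
Sum = 0.10286.
P(NorthLine | evidence) = 0.0012 / 0.10286 ≈ 0.0117.

0.0117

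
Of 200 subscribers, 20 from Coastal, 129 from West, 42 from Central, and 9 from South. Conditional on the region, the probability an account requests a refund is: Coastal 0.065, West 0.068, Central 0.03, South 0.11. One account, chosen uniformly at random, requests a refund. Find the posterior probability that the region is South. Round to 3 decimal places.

By Bayes' rule, posterior ∝ prior × likelihood:
  Coastal: 0.1 × 0.065 = 0.0065
  West: 0.645 × 0.068 = 0.04386
  Central: 0.21 × 0.03 = 0.0063
  South: 0.045 × 0.11 = 0.00495
Sum = 0.06161.
P(South | evidence) = 0.00495 / 0.06161 ≈ 0.080.

0.080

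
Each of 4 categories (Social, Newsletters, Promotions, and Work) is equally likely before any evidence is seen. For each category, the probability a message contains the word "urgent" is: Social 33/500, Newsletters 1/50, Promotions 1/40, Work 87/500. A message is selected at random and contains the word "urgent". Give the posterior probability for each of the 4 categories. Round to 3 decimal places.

Social 0.232, Newsletters 0.070, Promotions 0.088, Work 0.611

With a uniform prior (1/4 each), posterior ∝ likelihood:
  Social: 0.066
  Newsletters: 0.02
  Promotions: 0.025
  Work: 0.174
Normalizing constant = 0.285.
P(Social | urgent-flag) = 0.066/0.285 ≈ 0.232
P(Newsletters | urgent-flag) = 0.02/0.285 ≈ 0.070
P(Promotions | urgent-flag) = 0.025/0.285 ≈ 0.088
P(Work | urgent-flag) = 0.174/0.285 ≈ 0.611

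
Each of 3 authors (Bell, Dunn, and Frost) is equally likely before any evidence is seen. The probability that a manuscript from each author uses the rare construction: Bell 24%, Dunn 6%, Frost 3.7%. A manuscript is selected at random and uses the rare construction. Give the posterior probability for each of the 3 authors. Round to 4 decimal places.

Bell 0.7122, Dunn 0.1780, Frost 0.1098

Since the prior is uniform, the posterior is proportional to the likelihood:
  Bell: 0.24
  Dunn: 0.06
  Frost: 0.037
Normalizing constant = 0.337.
P(Bell | rare-form) = 0.24/0.337 ≈ 0.7122
P(Dunn | rare-form) = 0.06/0.337 ≈ 0.1780
P(Frost | rare-form) = 0.037/0.337 ≈ 0.1098
(Check: 0.7122+0.1780+0.1098 = 1.0000.)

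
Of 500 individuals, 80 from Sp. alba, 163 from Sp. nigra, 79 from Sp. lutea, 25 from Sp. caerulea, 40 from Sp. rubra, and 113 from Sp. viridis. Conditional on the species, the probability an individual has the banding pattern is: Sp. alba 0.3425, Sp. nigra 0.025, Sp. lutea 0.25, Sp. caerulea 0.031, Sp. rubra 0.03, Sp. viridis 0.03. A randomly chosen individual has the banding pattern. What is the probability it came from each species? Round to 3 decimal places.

Sp. alba 0.484, Sp. nigra 0.072, Sp. lutea 0.349, Sp. caerulea 0.014, Sp. rubra 0.021, Sp. viridis 0.060

Compute prior × likelihood for every hypothesis:
  Sp. alba: 0.16 × 0.3425 = 0.0548
  Sp. nigra: 0.326 × 0.025 = 0.00815
  Sp. lutea: 0.158 × 0.25 = 0.0395
  Sp. caerulea: 0.05 × 0.031 = 0.00155
  Sp. rubra: 0.08 × 0.03 = 0.0024
  Sp. viridis: 0.226 × 0.03 = 0.00678
Total = 0.11318.
P(Sp. alba | banded) = 0.0548/0.11318 ≈ 0.484
P(Sp. nigra | banded) = 0.00815/0.11318 ≈ 0.072
P(Sp. lutea | banded) = 0.0395/0.11318 ≈ 0.349
P(Sp. caerulea | banded) = 0.00155/0.11318 ≈ 0.014
P(Sp. rubra | banded) = 0.0024/0.11318 ≈ 0.021
P(Sp. viridis | banded) = 0.00678/0.11318 ≈ 0.060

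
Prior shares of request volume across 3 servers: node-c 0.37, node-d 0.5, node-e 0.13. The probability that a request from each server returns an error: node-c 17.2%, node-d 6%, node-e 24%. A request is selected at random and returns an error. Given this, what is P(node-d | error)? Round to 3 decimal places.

0.240

Prior × likelihood for each hypothesis:
  node-c: 0.37 × 0.172 = 0.06364
  node-d: 0.5 × 0.06 = 0.03
  node-e: 0.13 × 0.24 = 0.0312
Total = 0.12484.
P(node-d | evidence) = 0.03 / 0.12484 ≈ 0.240.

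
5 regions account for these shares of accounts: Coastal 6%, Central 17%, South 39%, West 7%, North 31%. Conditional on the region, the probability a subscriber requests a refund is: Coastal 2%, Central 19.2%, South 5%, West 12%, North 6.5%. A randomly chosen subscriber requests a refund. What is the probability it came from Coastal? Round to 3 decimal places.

Prior × likelihood for each hypothesis:
  Coastal: 0.06 × 0.02 = 0.0012
  Central: 0.17 × 0.192 = 0.03264
  South: 0.39 × 0.05 = 0.0195
  West: 0.07 × 0.12 = 0.0084
  North: 0.31 × 0.065 = 0.02015
Sum = 0.08189.
P(Coastal | evidence) = 0.0012 / 0.08189 ≈ 0.015.

0.015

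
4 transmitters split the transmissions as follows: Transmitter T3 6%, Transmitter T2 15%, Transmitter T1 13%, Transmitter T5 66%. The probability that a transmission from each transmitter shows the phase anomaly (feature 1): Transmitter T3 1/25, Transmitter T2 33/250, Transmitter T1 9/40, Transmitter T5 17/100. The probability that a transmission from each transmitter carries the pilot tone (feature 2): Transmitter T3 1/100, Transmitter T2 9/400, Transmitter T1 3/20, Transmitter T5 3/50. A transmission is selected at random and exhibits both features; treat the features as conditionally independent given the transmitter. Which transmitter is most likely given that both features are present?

Compute prior × likelihood for every hypothesis:
  Transmitter T3: 0.06 × 0.04 × 0.01 = 0.000024
  Transmitter T2: 0.15 × 0.132 × 0.0225 = 0.0004455
  Transmitter T1: 0.13 × 0.225 × 0.15 = 0.0043875
  Transmitter T5: 0.66 × 0.17 × 0.06 = 0.006732
Sum = 0.011589.
Largest term belongs to Transmitter T5, so Transmitter T5 is most probable.

Transmitter T5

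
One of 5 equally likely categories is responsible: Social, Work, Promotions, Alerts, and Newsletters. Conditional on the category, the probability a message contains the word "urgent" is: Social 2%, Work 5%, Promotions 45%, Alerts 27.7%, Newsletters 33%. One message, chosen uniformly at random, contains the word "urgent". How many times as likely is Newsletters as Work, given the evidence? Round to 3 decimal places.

6.600

Since the prior is uniform, the posterior is proportional to the likelihood:
  Social: 0.02
  Work: 0.05
  Promotions: 0.45
  Alerts: 0.277
  Newsletters: 0.33
Sum = 1.127.
The ratio is 0.33 / 0.05 (the normalizer cancels) = 6.600.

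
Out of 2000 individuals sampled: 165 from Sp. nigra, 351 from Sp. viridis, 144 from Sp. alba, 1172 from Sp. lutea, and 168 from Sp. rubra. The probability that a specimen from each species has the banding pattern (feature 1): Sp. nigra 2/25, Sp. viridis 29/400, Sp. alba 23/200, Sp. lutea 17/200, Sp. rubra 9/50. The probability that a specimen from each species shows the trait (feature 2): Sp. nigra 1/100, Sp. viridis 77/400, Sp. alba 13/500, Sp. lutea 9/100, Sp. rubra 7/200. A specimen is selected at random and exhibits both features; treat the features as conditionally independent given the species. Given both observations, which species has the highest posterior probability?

Sp. lutea

Compute prior × likelihood for every hypothesis:
  Sp. nigra: 0.0825 × 0.08 × 0.01 = 0.000066
  Sp. viridis: 0.1755 × 0.0725 × 0.1925 = 0.002449321875
  Sp. alba: 0.072 × 0.115 × 0.026 = 0.00021528
  Sp. lutea: 0.586 × 0.085 × 0.09 = 0.0044829
  Sp. rubra: 0.084 × 0.18 × 0.035 = 0.0005292
Total = 0.007742701875.
Largest term belongs to Sp. lutea, so Sp. lutea is most probable.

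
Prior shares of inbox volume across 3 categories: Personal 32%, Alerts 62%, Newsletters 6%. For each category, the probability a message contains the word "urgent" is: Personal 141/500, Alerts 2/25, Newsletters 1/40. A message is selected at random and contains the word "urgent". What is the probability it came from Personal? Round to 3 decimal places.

By Bayes' rule, posterior ∝ prior × likelihood:
  Personal: 0.32 × 0.282 = 0.09024
  Alerts: 0.62 × 0.08 = 0.0496
  Newsletters: 0.06 × 0.025 = 0.0015
Total = 0.14134.
P(Personal | evidence) = 0.09024 / 0.14134 ≈ 0.638.

0.638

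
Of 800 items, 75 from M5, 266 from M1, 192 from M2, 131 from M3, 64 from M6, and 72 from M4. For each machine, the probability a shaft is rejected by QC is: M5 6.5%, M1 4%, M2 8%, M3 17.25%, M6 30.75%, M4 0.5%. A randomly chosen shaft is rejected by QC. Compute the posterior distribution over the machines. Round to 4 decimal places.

Prior × likelihood for each hypothesis:
  M5: 0.09375 × 0.065 = 0.00609375
  M1: 0.3325 × 0.04 = 0.0133
  M2: 0.24 × 0.08 = 0.0192
  M3: 0.16375 × 0.1725 = 0.028246875
  M6: 0.08 × 0.3075 = 0.0246
  M4: 0.09 × 0.005 = 0.00045
Total = 0.091890625.
P(M5 | rejected) = 0.00609375/0.091890625 ≈ 0.0663
P(M1 | rejected) = 0.0133/0.091890625 ≈ 0.1447
P(M2 | rejected) = 0.0192/0.091890625 ≈ 0.2089
P(M3 | rejected) = 0.028246875/0.091890625 ≈ 0.3074
P(M6 | rejected) = 0.0246/0.091890625 ≈ 0.2677
P(M4 | rejected) = 0.00045/0.091890625 ≈ 0.0049

M5 0.0663, M1 0.1447, M2 0.2089, M3 0.3074, M6 0.2677, M4 0.0049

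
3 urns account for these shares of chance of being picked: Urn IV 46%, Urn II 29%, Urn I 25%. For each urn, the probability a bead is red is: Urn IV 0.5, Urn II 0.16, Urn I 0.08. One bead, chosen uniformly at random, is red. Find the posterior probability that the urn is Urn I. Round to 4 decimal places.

Unnormalized posteriors (prior × likelihood):
  Urn IV: 0.46 × 0.5 = 0.23
  Urn II: 0.29 × 0.16 = 0.0464
  Urn I: 0.25 × 0.08 = 0.02
Normalizing constant = 0.2964.
P(Urn I | evidence) = 0.02 / 0.2964 ≈ 0.0675.

0.0675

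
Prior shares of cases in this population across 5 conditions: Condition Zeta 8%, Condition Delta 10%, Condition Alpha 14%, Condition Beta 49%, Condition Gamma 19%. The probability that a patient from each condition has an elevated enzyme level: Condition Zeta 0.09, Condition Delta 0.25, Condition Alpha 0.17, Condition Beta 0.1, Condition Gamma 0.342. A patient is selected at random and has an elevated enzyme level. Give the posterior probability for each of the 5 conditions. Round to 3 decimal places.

Condition Zeta 0.042, Condition Delta 0.147, Condition Alpha 0.140, Condition Beta 0.288, Condition Gamma 0.382

By Bayes' rule, posterior ∝ prior × likelihood:
  Condition Zeta: 0.08 × 0.09 = 0.0072
  Condition Delta: 0.1 × 0.25 = 0.025
  Condition Alpha: 0.14 × 0.17 = 0.0238
  Condition Beta: 0.49 × 0.1 = 0.049
  Condition Gamma: 0.19 × 0.342 = 0.06498
Sum = 0.16998.
P(Condition Zeta | elevated) = 0.0072/0.16998 ≈ 0.042
P(Condition Delta | elevated) = 0.025/0.16998 ≈ 0.147
P(Condition Alpha | elevated) = 0.0238/0.16998 ≈ 0.140
P(Condition Beta | elevated) = 0.049/0.16998 ≈ 0.288
P(Condition Gamma | elevated) = 0.06498/0.16998 ≈ 0.382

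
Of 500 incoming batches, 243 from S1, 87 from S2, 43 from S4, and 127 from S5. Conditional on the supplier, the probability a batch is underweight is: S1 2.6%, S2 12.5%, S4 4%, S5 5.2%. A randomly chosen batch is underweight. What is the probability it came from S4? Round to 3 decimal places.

0.067

Compute prior × likelihood for every hypothesis:
  S1: 0.486 × 0.026 = 0.012636
  S2: 0.174 × 0.125 = 0.02175
  S4: 0.086 × 0.04 = 0.00344
  S5: 0.254 × 0.052 = 0.013208
Normalizing constant = 0.051034.
P(S4 | evidence) = 0.00344 / 0.051034 ≈ 0.067.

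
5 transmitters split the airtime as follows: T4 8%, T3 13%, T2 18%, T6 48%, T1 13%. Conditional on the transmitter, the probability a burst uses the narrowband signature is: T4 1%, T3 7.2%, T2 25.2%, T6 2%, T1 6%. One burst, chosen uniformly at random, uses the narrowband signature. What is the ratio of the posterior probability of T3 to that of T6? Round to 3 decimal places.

Unnormalized posteriors (prior × likelihood):
  T4: 0.08 × 0.01 = 0.0008
  T3: 0.13 × 0.072 = 0.00936
  T2: 0.18 × 0.252 = 0.04536
  T6: 0.48 × 0.02 = 0.0096
  T1: 0.13 × 0.06 = 0.0078
Total = 0.07292.
The ratio is 0.00936 / 0.0096 (the normalizer cancels) = 0.975.

0.975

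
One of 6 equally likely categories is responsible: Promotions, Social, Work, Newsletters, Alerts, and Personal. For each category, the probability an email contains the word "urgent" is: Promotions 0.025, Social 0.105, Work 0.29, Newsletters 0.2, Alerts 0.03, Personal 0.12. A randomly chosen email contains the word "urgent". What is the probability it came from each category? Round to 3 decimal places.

With a uniform prior (1/6 each), posterior ∝ likelihood:
  Promotions: 0.025
  Social: 0.105
  Work: 0.29
  Newsletters: 0.2
  Alerts: 0.03
  Personal: 0.12
Normalizing constant = 0.77.
P(Promotions | urgent-flag) = 0.025/0.77 ≈ 0.032
P(Social | urgent-flag) = 0.105/0.77 ≈ 0.136
P(Work | urgent-flag) = 0.29/0.77 ≈ 0.377
P(Newsletters | urgent-flag) = 0.2/0.77 ≈ 0.260
P(Alerts | urgent-flag) = 0.03/0.77 ≈ 0.039
P(Personal | urgent-flag) = 0.12/0.77 ≈ 0.156

Promotions 0.032, Social 0.136, Work 0.377, Newsletters 0.260, Alerts 0.039, Personal 0.156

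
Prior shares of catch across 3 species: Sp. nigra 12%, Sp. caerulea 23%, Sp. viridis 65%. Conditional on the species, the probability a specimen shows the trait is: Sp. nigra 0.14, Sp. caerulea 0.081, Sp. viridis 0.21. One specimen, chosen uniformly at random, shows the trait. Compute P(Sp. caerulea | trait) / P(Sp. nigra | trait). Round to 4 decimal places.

1.1089

Compute prior × likelihood for every hypothesis:
  Sp. nigra: 0.12 × 0.14 = 0.0168
  Sp. caerulea: 0.23 × 0.081 = 0.01863
  Sp. viridis: 0.65 × 0.21 = 0.1365
Normalizing constant = 0.17193.
The ratio is 0.01863 / 0.0168 (the normalizer cancels) = 1.1089.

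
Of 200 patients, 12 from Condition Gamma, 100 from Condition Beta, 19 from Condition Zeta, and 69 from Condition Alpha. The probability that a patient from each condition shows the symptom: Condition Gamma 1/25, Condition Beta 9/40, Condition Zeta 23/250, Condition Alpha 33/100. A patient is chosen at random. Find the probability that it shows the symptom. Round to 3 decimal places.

0.237

Prior × likelihood for each hypothesis:
  Condition Gamma: 0.06 × 0.04 = 0.0024
  Condition Beta: 0.5 × 0.225 = 0.1125
  Condition Zeta: 0.095 × 0.092 = 0.00874
  Condition Alpha: 0.345 × 0.33 = 0.11385
P(symptomatic) = 0.0024 + 0.1125 + 0.00874 + 0.11385 = 0.23749 → 0.237.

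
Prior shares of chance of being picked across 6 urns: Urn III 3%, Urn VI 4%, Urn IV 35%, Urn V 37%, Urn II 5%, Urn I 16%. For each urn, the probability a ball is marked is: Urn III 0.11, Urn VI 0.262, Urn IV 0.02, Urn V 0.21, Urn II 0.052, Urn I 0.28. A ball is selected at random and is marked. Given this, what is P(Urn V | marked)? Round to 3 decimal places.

0.533

Compute prior × likelihood for every hypothesis:
  Urn III: 0.03 × 0.11 = 0.0033
  Urn VI: 0.04 × 0.262 = 0.01048
  Urn IV: 0.35 × 0.02 = 0.007
  Urn V: 0.37 × 0.21 = 0.0777
  Urn II: 0.05 × 0.052 = 0.0026
  Urn I: 0.16 × 0.28 = 0.0448
Normalizing constant = 0.14588.
P(Urn V | evidence) = 0.0777 / 0.14588 ≈ 0.533.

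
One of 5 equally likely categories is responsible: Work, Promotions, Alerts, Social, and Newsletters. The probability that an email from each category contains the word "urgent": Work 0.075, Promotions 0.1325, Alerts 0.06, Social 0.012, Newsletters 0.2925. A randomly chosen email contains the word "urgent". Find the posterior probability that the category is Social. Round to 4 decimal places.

0.0210

Since the prior is uniform, the posterior is proportional to the likelihood:
  Work: 0.075
  Promotions: 0.1325
  Alerts: 0.06
  Social: 0.012
  Newsletters: 0.2925
Sum = 0.572.
P(Social | evidence) = 0.012 / 0.572 ≈ 0.0210.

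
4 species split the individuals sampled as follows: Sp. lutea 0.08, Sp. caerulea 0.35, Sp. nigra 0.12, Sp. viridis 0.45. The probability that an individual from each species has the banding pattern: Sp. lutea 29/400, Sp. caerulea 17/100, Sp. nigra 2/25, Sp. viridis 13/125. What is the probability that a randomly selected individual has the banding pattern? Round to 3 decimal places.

Unnormalized posteriors (prior × likelihood):
  Sp. lutea: 0.08 × 0.0725 = 0.0058
  Sp. caerulea: 0.35 × 0.17 = 0.0595
  Sp. nigra: 0.12 × 0.08 = 0.0096
  Sp. viridis: 0.45 × 0.104 = 0.0468
P(banded) = 0.0058 + 0.0595 + 0.0096 + 0.0468 = 0.1217 → 0.122.

0.122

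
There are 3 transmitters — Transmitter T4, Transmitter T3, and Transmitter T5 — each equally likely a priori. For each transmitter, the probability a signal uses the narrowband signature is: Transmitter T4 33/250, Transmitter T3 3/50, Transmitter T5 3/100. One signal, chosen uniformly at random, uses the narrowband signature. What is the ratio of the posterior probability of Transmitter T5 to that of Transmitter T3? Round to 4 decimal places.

0.5000

Since the prior is uniform, the posterior is proportional to the likelihood:
  Transmitter T4: 0.132
  Transmitter T3: 0.06
  Transmitter T5: 0.03
Sum = 0.222.
The ratio is 0.03 / 0.06 (the normalizer cancels) = 0.5000.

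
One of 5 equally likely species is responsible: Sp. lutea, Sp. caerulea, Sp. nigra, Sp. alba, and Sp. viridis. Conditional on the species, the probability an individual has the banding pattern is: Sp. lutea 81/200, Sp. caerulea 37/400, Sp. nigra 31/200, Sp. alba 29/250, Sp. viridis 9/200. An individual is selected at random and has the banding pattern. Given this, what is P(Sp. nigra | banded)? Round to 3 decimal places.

0.191

With a uniform prior (1/5 each), posterior ∝ likelihood:
  Sp. lutea: 0.405
  Sp. caerulea: 0.0925
  Sp. nigra: 0.155
  Sp. alba: 0.116
  Sp. viridis: 0.045
Normalizing constant = 0.8135.
P(Sp. nigra | evidence) = 0.155 / 0.8135 ≈ 0.191.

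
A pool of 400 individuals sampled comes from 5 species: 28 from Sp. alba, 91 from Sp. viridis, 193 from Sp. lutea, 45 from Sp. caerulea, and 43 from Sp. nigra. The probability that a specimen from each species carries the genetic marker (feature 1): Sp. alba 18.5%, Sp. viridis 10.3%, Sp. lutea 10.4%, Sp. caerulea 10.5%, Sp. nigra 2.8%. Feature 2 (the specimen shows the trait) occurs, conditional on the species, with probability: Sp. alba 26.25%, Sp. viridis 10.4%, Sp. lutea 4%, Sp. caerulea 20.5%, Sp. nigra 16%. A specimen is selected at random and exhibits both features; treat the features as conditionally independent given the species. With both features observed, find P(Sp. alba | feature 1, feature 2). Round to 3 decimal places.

Compute prior × likelihood for every hypothesis:
  Sp. alba: 0.07 × 0.185 × 0.2625 = 0.003399375
  Sp. viridis: 0.2275 × 0.103 × 0.104 = 0.00243698
  Sp. lutea: 0.4825 × 0.104 × 0.04 = 0.0020072
  Sp. caerulea: 0.1125 × 0.105 × 0.205 = 0.0024215625
  Sp. nigra: 0.1075 × 0.028 × 0.16 = 0.0004816
Sum = 0.0107467175.
P(Sp. alba | evidence) = 0.003399375 / 0.0107467175 ≈ 0.316.

0.316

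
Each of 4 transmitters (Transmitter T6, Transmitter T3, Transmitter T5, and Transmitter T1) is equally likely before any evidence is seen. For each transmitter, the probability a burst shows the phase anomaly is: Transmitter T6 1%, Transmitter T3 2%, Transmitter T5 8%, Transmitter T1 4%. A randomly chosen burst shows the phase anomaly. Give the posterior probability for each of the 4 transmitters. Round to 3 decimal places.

Since the prior is uniform, the posterior is proportional to the likelihood:
  Transmitter T6: 0.01
  Transmitter T3: 0.02
  Transmitter T5: 0.08
  Transmitter T1: 0.04
Normalizing constant = 0.15.
P(Transmitter T6 | anomaly) = 0.01/0.15 ≈ 0.067
P(Transmitter T3 | anomaly) = 0.02/0.15 ≈ 0.133
P(Transmitter T5 | anomaly) = 0.08/0.15 ≈ 0.533
P(Transmitter T1 | anomaly) = 0.04/0.15 ≈ 0.267
(Check: 0.067+0.133+0.533+0.267 = 1.000.)

Transmitter T6 0.067, Transmitter T3 0.133, Transmitter T5 0.533, Transmitter T1 0.267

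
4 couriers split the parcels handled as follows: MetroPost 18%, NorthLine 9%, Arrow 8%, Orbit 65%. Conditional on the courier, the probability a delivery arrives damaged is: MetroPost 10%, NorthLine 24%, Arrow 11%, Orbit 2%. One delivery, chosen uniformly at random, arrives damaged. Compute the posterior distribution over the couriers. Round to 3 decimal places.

MetroPost 0.293, NorthLine 0.352, Arrow 0.143, Orbit 0.212

By Bayes' rule, posterior ∝ prior × likelihood:
  MetroPost: 0.18 × 0.1 = 0.018
  NorthLine: 0.09 × 0.24 = 0.0216
  Arrow: 0.08 × 0.11 = 0.0088
  Orbit: 0.65 × 0.02 = 0.013
Normalizing constant = 0.0614.
P(MetroPost | damaged) = 0.018/0.0614 ≈ 0.293
P(NorthLine | damaged) = 0.0216/0.0614 ≈ 0.352
P(Arrow | damaged) = 0.0088/0.0614 ≈ 0.143
P(Orbit | damaged) = 0.013/0.0614 ≈ 0.212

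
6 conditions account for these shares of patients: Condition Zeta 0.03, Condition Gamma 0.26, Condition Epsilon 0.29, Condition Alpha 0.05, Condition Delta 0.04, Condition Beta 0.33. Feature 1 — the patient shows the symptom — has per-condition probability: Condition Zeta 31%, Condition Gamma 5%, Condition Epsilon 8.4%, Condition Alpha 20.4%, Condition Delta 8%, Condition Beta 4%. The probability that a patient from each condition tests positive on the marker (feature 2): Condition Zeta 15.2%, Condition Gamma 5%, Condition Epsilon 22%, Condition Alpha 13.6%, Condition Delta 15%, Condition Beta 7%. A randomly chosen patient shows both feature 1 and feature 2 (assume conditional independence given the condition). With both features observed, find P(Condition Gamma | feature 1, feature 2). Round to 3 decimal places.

0.064

Unnormalized posteriors (prior × likelihood):
  Condition Zeta: 0.03 × 0.31 × 0.152 = 0.0014136
  Condition Gamma: 0.26 × 0.05 × 0.05 = 0.00065
  Condition Epsilon: 0.29 × 0.084 × 0.22 = 0.0053592
  Condition Alpha: 0.05 × 0.204 × 0.136 = 0.0013872
  Condition Delta: 0.04 × 0.08 × 0.15 = 0.00048
  Condition Beta: 0.33 × 0.04 × 0.07 = 0.000924
Sum = 0.010214.
P(Condition Gamma | evidence) = 0.00065 / 0.010214 ≈ 0.064.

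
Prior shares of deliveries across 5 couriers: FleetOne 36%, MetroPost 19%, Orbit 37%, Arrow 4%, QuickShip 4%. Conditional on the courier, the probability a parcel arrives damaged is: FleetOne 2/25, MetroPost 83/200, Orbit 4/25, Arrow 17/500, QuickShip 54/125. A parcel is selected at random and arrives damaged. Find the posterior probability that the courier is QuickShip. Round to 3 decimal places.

By Bayes' rule, posterior ∝ prior × likelihood:
  FleetOne: 0.36 × 0.08 = 0.0288
  MetroPost: 0.19 × 0.415 = 0.07885
  Orbit: 0.37 × 0.16 = 0.0592
  Arrow: 0.04 × 0.034 = 0.00136
  QuickShip: 0.04 × 0.432 = 0.01728
Total = 0.18549.
P(QuickShip | evidence) = 0.01728 / 0.18549 ≈ 0.093.

0.093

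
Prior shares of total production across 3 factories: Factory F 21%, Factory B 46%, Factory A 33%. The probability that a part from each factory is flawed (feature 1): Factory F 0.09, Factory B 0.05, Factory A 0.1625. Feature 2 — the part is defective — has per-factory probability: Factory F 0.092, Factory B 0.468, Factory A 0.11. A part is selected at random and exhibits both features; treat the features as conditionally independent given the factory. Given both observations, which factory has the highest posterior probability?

Factory B

Prior × likelihood for each hypothesis:
  Factory F: 0.21 × 0.09 × 0.092 = 0.0017388
  Factory B: 0.46 × 0.05 × 0.468 = 0.010764
  Factory A: 0.33 × 0.1625 × 0.11 = 0.00589875
Normalizing constant = 0.01840155.
Largest term belongs to Factory B, so Factory B is most probable.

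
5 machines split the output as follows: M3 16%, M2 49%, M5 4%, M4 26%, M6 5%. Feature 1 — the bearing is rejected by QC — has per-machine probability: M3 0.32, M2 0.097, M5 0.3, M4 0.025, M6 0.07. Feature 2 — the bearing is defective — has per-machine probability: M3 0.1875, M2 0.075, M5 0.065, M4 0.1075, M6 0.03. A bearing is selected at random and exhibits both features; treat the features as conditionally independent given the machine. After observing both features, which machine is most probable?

Unnormalized posteriors (prior × likelihood):
  M3: 0.16 × 0.32 × 0.1875 = 0.0096
  M2: 0.49 × 0.097 × 0.075 = 0.00356475
  M5: 0.04 × 0.3 × 0.065 = 0.00078
  M4: 0.26 × 0.025 × 0.1075 = 0.00069875
  M6: 0.05 × 0.07 × 0.03 = 0.000105
Sum = 0.0147485.
Largest term belongs to M3, so M3 is most probable.

M3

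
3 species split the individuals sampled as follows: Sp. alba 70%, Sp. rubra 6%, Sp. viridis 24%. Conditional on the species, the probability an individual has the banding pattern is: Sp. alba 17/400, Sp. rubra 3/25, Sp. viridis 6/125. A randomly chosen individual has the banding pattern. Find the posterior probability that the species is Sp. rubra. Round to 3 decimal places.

0.149

By Bayes' rule, posterior ∝ prior × likelihood:
  Sp. alba: 0.7 × 0.0425 = 0.02975
  Sp. rubra: 0.06 × 0.12 = 0.0072
  Sp. viridis: 0.24 × 0.048 = 0.01152
Normalizing constant = 0.04847.
P(Sp. rubra | evidence) = 0.0072 / 0.04847 ≈ 0.149.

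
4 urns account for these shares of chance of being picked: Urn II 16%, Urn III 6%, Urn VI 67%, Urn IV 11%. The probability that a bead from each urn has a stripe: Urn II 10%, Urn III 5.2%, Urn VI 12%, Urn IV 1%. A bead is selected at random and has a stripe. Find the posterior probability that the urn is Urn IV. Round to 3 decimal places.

0.011

By Bayes' rule, posterior ∝ prior × likelihood:
  Urn II: 0.16 × 0.1 = 0.016
  Urn III: 0.06 × 0.052 = 0.00312
  Urn VI: 0.67 × 0.12 = 0.0804
  Urn IV: 0.11 × 0.01 = 0.0011
Sum = 0.10062.
P(Urn IV | evidence) = 0.0011 / 0.10062 ≈ 0.011.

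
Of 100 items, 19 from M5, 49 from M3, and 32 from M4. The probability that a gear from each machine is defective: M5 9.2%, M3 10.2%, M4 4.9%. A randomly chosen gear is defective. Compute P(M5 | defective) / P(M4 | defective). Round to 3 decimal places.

Compute prior × likelihood for every hypothesis:
  M5: 0.19 × 0.092 = 0.01748
  M3: 0.49 × 0.102 = 0.04998
  M4: 0.32 × 0.049 = 0.01568
Total = 0.08314.
The ratio is 0.01748 / 0.01568 (the normalizer cancels) = 1.115.

1.115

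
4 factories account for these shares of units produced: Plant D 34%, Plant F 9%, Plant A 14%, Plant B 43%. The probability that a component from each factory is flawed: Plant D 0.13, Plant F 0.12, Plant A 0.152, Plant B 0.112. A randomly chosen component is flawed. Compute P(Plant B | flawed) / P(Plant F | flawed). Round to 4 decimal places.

By Bayes' rule, posterior ∝ prior × likelihood:
  Plant D: 0.34 × 0.13 = 0.0442
  Plant F: 0.09 × 0.12 = 0.0108
  Plant A: 0.14 × 0.152 = 0.02128
  Plant B: 0.43 × 0.112 = 0.04816
Normalizing constant = 0.12444.
The ratio is 0.04816 / 0.0108 (the normalizer cancels) = 4.4593.

4.4593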